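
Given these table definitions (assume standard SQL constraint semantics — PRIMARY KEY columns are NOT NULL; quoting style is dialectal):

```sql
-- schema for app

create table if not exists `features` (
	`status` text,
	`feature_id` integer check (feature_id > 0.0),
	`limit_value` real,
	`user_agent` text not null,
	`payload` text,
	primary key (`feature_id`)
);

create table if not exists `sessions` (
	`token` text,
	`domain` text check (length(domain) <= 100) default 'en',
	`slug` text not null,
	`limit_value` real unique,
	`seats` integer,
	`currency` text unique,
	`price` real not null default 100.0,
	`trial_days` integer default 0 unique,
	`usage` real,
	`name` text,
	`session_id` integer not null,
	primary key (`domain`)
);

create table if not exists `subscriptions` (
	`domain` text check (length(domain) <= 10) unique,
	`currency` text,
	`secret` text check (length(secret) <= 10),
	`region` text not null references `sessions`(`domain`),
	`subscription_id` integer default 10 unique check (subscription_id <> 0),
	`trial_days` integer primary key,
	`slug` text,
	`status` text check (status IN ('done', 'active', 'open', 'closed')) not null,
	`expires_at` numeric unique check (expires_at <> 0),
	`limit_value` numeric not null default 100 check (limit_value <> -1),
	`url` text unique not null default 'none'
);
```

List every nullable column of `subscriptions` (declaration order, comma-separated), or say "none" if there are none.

domain, currency, secret, subscription_id, slug, expires_at

- domain: CHECK does not forbid NULL (a CHECK constraint passes when its expression is NULL) → nullable.
- currency: no NOT NULL constraint applies → nullable.
- secret: CHECK does not forbid NULL (a CHECK constraint passes when its expression is NULL) → nullable.
- region: declared NOT NULL → not nullable.
- subscription_id: CHECK does not forbid NULL (a CHECK constraint passes when its expression is NULL) → nullable.
- trial_days: part of the PRIMARY KEY, which implies NOT NULL → not nullable.
- slug: no NOT NULL constraint applies → nullable.
- status: declared NOT NULL → not nullable.
- expires_at: CHECK does not forbid NULL (a CHECK constraint passes when its expression is NULL) → nullable.
- limit_value: declared NOT NULL → not nullable.
- url: declared NOT NULL → not nullable.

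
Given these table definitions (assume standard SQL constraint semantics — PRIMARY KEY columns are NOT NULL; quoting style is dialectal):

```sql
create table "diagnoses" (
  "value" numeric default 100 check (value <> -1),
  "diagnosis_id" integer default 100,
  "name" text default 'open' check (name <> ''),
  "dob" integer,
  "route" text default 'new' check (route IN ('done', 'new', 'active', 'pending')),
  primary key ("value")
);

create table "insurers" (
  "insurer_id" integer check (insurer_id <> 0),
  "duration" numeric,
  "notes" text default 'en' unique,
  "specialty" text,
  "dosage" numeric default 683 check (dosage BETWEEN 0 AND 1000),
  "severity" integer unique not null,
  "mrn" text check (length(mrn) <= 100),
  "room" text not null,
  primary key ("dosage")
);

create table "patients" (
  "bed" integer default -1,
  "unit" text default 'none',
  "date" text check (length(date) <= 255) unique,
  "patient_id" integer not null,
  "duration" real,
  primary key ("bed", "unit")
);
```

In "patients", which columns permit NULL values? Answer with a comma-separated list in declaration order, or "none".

- bed: part of the PRIMARY KEY, which implies NOT NULL → not nullable.
- unit: part of the PRIMARY KEY, which implies NOT NULL → not nullable.
- date: CHECK does not forbid NULL (a CHECK constraint passes when its expression is NULL) → nullable.
- patient_id: declared NOT NULL → not nullable.
- duration: no NOT NULL constraint applies → nullable.

date, duration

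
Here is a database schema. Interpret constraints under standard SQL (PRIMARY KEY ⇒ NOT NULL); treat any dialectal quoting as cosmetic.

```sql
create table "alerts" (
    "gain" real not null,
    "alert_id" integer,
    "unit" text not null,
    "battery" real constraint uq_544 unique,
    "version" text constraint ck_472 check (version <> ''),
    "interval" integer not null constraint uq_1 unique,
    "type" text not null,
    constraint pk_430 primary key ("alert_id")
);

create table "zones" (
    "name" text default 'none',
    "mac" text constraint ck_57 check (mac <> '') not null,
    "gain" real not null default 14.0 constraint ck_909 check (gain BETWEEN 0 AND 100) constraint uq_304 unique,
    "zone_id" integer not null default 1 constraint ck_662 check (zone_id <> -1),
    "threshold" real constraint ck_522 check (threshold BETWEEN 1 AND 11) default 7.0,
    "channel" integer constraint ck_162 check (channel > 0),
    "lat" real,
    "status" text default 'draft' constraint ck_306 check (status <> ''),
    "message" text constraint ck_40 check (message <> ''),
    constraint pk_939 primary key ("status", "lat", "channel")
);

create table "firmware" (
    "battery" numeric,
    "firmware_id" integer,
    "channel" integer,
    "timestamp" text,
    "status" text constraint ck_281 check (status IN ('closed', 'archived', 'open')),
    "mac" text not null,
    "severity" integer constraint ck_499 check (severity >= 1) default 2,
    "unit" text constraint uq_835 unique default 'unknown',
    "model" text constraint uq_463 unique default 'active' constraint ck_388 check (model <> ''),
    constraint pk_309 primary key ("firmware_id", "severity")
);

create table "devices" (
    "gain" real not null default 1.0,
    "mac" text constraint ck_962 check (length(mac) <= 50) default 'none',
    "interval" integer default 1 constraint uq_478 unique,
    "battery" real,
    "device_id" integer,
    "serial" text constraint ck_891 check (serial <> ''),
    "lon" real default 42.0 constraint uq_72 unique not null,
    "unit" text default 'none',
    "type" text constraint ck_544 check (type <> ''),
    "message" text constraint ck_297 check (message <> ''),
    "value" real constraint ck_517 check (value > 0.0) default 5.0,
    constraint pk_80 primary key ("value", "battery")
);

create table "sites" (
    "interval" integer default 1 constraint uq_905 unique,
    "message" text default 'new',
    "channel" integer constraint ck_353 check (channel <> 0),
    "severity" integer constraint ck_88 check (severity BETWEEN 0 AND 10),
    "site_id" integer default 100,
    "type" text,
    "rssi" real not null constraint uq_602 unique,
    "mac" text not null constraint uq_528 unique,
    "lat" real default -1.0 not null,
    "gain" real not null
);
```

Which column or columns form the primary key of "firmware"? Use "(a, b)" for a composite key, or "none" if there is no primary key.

(firmware_id, severity)

A table-level PRIMARY KEY clause names 2 columns: firmware_id, severity.
This is a composite key — the combination is unique, not each column individually.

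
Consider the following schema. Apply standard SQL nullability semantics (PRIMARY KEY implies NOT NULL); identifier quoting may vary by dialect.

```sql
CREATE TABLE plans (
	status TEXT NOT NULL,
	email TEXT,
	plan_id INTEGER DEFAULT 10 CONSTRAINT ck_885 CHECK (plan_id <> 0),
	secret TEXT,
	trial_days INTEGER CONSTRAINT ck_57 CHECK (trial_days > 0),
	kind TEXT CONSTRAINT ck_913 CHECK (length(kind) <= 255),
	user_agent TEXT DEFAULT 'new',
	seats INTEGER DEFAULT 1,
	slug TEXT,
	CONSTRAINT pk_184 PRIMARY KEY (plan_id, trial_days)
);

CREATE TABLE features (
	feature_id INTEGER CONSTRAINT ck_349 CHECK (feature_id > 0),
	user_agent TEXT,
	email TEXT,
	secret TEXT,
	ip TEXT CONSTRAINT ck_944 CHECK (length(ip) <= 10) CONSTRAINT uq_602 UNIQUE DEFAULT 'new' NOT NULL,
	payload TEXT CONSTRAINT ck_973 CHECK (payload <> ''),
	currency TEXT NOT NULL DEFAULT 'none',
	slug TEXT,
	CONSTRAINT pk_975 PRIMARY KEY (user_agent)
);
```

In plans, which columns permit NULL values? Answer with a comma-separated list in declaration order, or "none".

- status: declared NOT NULL → not nullable.
- email: no NOT NULL constraint applies → nullable.
- plan_id: part of the PRIMARY KEY, which implies NOT NULL → not nullable.
- secret: no NOT NULL constraint applies → nullable.
- trial_days: part of the PRIMARY KEY, which implies NOT NULL → not nullable.
- kind: CHECK does not forbid NULL (a CHECK constraint passes when its expression is NULL) → nullable.
- user_agent: DEFAULT only fills an omitted column; an explicit NULL is still allowed → nullable.
- seats: DEFAULT only fills an omitted column; an explicit NULL is still allowed → nullable.
- slug: no NOT NULL constraint applies → nullable.

email, secret, kind, user_agent, seats, slug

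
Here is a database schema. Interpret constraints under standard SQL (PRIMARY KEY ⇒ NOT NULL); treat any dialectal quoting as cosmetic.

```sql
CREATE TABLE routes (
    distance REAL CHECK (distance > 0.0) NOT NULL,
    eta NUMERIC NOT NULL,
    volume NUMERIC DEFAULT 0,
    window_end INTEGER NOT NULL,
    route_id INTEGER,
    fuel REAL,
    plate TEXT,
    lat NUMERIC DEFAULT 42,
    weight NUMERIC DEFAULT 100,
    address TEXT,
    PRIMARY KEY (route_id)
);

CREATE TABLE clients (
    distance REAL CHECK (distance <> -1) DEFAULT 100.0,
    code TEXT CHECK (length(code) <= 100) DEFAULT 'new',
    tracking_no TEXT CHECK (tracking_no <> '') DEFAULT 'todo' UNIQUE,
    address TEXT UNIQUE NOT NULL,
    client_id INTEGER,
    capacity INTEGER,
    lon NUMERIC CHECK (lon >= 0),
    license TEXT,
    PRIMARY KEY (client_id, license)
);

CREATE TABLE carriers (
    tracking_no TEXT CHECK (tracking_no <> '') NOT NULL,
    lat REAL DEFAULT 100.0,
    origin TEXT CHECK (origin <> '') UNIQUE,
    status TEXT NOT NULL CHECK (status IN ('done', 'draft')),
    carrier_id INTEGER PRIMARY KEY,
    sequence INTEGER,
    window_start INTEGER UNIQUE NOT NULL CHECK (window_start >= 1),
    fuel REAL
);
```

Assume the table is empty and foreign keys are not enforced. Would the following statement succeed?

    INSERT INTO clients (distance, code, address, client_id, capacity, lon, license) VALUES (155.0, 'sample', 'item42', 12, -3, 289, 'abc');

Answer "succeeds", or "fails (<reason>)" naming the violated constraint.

succeeds

NOT NULL columns: address is supplied; client_id is supplied; license is supplied.
CHECK constraints: 155.0 satisfies (distance <> -1); 'sample' satisfies (length(code) <= 100); 289 satisfies (lon >= 0).
No constraint is violated.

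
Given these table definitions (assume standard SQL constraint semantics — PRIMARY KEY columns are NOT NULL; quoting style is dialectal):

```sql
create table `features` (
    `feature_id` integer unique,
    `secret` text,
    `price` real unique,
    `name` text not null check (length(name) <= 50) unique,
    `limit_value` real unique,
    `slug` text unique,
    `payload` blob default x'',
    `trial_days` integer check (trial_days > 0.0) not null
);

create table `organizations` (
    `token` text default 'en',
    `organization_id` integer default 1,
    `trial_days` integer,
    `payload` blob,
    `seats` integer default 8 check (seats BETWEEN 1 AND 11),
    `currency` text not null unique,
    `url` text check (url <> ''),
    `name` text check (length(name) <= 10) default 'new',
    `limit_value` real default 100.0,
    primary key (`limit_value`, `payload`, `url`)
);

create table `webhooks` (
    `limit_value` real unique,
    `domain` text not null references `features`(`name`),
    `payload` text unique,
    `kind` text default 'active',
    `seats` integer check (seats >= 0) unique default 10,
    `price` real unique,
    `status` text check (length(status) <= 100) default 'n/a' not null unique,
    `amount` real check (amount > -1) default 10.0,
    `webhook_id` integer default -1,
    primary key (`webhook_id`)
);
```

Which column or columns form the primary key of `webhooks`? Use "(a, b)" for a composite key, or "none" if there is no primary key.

webhook_id

webhook_id is declared PRIMARY KEY as a table-level PRIMARY KEY clause.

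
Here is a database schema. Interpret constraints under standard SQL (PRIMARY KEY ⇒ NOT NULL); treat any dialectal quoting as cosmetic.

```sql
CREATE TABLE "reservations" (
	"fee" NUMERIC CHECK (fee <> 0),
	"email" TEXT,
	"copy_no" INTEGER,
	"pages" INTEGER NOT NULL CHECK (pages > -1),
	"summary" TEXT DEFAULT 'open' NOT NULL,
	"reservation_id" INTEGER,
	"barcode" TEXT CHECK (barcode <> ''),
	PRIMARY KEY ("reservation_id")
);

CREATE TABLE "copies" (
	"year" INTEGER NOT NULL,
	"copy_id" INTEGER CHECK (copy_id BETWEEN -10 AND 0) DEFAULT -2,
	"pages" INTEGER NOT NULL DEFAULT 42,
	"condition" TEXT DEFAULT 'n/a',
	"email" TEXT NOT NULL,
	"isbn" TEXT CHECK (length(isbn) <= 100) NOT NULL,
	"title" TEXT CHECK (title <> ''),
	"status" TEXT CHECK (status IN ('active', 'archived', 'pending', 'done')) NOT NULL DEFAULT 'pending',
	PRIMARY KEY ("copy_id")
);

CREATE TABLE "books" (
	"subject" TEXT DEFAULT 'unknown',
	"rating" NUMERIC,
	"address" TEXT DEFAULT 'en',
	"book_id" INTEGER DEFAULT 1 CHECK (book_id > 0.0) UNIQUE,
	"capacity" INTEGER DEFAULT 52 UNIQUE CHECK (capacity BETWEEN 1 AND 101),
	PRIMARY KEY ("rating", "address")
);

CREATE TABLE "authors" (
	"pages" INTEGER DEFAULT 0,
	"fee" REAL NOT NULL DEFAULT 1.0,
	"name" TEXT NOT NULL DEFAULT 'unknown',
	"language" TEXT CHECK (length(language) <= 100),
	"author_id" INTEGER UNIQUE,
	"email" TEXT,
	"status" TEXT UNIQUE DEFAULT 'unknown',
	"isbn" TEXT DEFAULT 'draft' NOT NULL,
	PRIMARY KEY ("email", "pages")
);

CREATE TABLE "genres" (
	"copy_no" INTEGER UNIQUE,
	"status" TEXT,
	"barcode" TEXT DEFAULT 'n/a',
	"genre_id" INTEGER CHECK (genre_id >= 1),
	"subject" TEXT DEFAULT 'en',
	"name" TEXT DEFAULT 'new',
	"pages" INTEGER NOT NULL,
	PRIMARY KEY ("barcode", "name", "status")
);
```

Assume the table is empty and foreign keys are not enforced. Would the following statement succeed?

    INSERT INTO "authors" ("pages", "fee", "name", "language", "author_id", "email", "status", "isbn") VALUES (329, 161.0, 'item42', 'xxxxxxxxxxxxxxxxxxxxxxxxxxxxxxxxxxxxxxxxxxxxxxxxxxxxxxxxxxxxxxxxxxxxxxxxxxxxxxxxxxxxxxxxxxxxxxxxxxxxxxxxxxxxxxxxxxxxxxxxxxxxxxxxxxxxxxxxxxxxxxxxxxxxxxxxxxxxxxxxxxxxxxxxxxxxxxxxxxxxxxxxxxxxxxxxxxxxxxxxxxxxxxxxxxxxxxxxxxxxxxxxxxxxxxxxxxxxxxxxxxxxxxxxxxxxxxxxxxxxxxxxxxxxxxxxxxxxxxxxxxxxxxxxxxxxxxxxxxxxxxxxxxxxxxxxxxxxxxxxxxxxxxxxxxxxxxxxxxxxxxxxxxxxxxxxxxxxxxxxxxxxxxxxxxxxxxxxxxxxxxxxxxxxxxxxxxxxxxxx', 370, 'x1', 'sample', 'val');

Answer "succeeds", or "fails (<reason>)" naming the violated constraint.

The value 'xxxxxxxxxxxxxxxxxxxxxxxxxxxxxxxxxxxxxxxxxxxxxxxxxxxxxxxxxxxxxxxxxxxxxxxxxxxxxxxxxxxxxxxxxxxxxxxxxxxxxxxxxxxxxxxxxxxxxxxxxxxxxxxxxxxxxxxxxxxxxxxxxxxxxxxxxxxxxxxxxxxxxxxxxxxxxxxxxxxxxxxxxxxxxxxxxxxxxxxxxxxxxxxxxxxxxxxxxxxxxxxxxxxxxxxxxxxxxxxxxxxxxxxxxxxxxxxxxxxxxxxxxxxxxxxxxxxxxxxxxxxxxxxxxxxxxxxxxxxxxxxxxxxxxxxxxxxxxxxxxxxxxxxxxxxxxxxxxxxxxxxxxxxxxxxxxxxxxxxxxxxxxxxxxxxxxxxxxxxxxxxxxxxxxxxxxxxxxxxx' for language violates CHECK (length(language) <= 100).

fails (CHECK on language)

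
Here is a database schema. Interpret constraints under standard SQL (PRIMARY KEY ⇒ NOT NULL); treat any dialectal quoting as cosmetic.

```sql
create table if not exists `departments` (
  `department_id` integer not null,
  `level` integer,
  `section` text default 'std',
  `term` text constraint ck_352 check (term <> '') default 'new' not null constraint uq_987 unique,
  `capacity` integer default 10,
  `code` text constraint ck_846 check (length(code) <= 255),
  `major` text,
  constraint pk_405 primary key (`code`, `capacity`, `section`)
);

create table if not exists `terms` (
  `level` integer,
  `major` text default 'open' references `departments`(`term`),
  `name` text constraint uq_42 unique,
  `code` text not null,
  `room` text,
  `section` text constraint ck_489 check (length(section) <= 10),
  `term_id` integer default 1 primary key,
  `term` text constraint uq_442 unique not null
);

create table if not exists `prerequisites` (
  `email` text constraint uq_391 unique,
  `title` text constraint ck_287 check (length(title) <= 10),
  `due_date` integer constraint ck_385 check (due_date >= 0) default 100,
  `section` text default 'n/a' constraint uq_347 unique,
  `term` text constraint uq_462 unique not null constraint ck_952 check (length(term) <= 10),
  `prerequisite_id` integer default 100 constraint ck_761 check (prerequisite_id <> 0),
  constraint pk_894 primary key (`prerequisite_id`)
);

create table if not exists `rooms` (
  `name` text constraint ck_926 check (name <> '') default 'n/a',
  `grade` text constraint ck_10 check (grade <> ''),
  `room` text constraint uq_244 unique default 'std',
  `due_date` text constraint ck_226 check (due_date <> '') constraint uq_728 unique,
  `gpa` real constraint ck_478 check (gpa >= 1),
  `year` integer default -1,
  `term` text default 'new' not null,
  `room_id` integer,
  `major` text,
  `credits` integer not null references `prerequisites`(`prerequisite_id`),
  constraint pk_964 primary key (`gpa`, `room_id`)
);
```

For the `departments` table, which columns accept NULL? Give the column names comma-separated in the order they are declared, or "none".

level, major

- department_id: declared NOT NULL → not nullable.
- level: no NOT NULL constraint applies → nullable.
- section: part of the PRIMARY KEY, which implies NOT NULL → not nullable.
- term: declared NOT NULL → not nullable.
- capacity: part of the PRIMARY KEY, which implies NOT NULL → not nullable.
- code: part of the PRIMARY KEY, which implies NOT NULL → not nullable.
- major: no NOT NULL constraint applies → nullable.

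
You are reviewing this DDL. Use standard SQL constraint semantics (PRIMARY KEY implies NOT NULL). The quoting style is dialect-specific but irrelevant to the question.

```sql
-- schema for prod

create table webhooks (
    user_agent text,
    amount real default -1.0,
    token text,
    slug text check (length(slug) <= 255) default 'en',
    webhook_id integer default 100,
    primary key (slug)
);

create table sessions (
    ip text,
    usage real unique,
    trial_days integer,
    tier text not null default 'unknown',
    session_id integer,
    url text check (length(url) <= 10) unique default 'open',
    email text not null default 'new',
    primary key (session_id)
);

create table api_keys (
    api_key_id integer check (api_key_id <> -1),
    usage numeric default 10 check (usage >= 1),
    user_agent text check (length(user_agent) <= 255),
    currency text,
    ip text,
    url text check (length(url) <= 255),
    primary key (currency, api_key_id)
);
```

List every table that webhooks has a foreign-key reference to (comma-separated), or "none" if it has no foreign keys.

No column in webhooks has a REFERENCES clause.

none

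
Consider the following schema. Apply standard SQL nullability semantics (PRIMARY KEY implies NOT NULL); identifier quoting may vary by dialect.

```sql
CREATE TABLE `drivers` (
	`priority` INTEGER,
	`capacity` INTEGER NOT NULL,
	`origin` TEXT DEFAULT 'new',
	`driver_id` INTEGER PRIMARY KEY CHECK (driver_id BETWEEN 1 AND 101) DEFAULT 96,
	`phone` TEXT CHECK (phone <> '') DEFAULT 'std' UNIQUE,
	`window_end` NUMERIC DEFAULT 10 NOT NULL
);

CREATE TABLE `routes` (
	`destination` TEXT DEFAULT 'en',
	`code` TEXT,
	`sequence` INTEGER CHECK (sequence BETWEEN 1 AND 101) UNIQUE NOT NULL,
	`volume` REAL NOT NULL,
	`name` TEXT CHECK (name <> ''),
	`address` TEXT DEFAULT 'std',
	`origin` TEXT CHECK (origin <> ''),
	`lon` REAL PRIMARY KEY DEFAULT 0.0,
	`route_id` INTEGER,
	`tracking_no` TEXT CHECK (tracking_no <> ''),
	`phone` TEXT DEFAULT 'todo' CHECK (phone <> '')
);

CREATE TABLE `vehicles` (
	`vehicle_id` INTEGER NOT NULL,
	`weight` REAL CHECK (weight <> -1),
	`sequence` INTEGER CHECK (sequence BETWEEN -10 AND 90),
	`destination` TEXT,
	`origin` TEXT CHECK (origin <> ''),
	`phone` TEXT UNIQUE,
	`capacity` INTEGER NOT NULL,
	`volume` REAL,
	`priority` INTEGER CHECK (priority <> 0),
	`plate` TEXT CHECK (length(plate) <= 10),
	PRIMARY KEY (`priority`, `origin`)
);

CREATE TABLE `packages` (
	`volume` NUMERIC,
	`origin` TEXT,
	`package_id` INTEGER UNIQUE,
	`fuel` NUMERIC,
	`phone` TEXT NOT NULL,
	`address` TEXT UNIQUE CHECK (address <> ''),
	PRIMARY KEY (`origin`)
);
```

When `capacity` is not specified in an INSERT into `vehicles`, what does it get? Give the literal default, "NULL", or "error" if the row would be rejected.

error

capacity has no DEFAULT clause.
Omitting it would insert NULL, but it is declared NOT NULL, so the INSERT fails.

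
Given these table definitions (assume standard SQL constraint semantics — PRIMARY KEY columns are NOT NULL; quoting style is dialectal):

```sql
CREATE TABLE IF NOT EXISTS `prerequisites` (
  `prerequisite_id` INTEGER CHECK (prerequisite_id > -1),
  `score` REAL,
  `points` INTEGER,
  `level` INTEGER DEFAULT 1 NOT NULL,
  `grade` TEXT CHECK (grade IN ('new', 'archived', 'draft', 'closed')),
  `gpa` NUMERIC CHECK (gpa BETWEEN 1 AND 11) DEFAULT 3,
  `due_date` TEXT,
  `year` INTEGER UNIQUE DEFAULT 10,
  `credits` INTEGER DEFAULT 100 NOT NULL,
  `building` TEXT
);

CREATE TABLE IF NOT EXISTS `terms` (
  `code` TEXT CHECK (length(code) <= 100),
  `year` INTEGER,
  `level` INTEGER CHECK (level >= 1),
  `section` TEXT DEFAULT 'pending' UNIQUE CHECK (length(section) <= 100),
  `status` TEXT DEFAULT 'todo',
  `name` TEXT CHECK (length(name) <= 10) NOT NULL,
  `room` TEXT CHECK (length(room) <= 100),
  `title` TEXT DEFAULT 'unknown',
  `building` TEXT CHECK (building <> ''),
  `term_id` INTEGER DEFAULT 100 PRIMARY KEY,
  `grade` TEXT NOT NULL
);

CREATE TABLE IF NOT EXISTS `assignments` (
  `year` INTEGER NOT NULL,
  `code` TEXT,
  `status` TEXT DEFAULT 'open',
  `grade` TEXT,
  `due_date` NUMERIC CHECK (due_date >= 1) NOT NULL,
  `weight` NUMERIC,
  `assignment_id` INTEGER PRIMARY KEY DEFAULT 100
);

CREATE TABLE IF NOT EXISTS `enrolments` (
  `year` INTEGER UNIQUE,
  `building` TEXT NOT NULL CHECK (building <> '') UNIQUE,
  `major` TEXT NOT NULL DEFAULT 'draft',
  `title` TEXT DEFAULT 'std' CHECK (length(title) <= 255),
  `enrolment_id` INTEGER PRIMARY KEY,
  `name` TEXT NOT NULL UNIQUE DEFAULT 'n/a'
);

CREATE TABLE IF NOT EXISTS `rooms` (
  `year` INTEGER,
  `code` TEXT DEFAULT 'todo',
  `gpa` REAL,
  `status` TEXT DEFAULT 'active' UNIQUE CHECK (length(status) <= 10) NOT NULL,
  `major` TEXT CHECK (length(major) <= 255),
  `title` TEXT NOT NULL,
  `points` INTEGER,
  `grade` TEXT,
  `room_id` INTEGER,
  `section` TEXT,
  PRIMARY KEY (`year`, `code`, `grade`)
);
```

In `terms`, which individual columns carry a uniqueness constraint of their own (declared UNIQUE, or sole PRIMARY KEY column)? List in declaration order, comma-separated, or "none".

- code: no UNIQUE or single-column PK constraint.
- year: no UNIQUE or single-column PK constraint.
- level: no UNIQUE or single-column PK constraint.
- section: declared UNIQUE → unique.
- status: no UNIQUE or single-column PK constraint.
- name: no UNIQUE or single-column PK constraint.
- room: no UNIQUE or single-column PK constraint.
- title: no UNIQUE or single-column PK constraint.
- building: no UNIQUE or single-column PK constraint.
- term_id: single-column PRIMARY KEY → unique.
- grade: no UNIQUE or single-column PK constraint.

section, term_id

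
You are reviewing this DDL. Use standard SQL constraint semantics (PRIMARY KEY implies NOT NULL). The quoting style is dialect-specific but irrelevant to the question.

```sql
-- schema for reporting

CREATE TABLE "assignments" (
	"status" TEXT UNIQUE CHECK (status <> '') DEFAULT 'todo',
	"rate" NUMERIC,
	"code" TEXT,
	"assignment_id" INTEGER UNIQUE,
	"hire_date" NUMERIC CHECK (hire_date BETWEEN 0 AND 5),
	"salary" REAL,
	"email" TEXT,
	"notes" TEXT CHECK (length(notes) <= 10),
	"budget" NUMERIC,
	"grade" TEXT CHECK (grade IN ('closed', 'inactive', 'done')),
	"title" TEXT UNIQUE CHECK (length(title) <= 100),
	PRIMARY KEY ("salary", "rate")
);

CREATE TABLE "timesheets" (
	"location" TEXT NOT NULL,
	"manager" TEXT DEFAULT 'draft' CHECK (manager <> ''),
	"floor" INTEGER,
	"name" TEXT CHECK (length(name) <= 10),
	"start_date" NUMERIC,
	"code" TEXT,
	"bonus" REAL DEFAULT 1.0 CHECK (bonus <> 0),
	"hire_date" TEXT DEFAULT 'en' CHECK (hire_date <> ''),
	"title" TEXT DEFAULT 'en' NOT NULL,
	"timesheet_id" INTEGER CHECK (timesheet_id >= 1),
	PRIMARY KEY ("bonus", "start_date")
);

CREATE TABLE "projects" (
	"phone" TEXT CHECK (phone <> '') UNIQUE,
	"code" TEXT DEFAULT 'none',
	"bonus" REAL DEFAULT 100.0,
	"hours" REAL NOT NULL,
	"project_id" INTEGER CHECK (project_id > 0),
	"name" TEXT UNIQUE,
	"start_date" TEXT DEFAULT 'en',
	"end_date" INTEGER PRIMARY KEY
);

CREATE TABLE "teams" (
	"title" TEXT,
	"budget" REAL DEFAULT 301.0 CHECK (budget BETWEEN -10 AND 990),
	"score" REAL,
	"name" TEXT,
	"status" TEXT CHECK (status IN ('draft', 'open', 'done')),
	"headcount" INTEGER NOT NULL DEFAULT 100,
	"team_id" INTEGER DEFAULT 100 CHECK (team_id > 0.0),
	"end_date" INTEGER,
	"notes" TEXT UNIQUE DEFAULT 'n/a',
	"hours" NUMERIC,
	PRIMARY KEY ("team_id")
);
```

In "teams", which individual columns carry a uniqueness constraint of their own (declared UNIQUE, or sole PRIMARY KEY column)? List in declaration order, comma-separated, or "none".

- title: no UNIQUE or single-column PK constraint.
- budget: no UNIQUE or single-column PK constraint.
- score: no UNIQUE or single-column PK constraint.
- name: no UNIQUE or single-column PK constraint.
- status: no UNIQUE or single-column PK constraint.
- headcount: no UNIQUE or single-column PK constraint.
- team_id: single-column PRIMARY KEY → unique.
- end_date: no UNIQUE or single-column PK constraint.
- notes: declared UNIQUE → unique.
- hours: no UNIQUE or single-column PK constraint.

team_id, notes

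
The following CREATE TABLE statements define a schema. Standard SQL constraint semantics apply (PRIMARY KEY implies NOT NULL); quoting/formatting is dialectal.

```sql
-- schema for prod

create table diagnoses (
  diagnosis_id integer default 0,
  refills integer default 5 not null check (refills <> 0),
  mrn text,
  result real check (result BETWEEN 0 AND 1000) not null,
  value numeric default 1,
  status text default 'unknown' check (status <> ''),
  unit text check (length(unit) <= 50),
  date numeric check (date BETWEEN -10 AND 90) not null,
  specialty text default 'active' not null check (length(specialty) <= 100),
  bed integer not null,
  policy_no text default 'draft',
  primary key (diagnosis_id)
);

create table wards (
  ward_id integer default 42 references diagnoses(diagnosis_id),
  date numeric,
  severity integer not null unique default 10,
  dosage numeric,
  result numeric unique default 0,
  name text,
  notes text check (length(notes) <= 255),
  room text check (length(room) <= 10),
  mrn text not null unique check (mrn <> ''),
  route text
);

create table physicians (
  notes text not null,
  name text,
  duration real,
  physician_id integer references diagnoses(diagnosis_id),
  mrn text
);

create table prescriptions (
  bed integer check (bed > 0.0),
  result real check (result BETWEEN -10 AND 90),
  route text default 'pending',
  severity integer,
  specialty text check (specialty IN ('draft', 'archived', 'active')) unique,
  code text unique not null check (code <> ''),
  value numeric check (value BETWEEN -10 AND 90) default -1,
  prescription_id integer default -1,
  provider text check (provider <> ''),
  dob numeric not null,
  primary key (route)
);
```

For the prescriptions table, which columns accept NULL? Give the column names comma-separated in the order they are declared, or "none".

- bed: CHECK does not forbid NULL (a CHECK constraint passes when its expression is NULL) → nullable.
- result: CHECK does not forbid NULL (a CHECK constraint passes when its expression is NULL) → nullable.
- route: part of the PRIMARY KEY, which implies NOT NULL → not nullable.
- severity: no NOT NULL constraint applies → nullable.
- specialty: CHECK does not forbid NULL (a CHECK constraint passes when its expression is NULL) → nullable.
- code: declared NOT NULL → not nullable.
- value: CHECK does not forbid NULL (a CHECK constraint passes when its expression is NULL) → nullable.
- prescription_id: DEFAULT only fills an omitted column; an explicit NULL is still allowed → nullable.
- provider: CHECK does not forbid NULL (a CHECK constraint passes when its expression is NULL) → nullable.
- dob: declared NOT NULL → not nullable.

bed, result, severity, specialty, value, prescription_id, provider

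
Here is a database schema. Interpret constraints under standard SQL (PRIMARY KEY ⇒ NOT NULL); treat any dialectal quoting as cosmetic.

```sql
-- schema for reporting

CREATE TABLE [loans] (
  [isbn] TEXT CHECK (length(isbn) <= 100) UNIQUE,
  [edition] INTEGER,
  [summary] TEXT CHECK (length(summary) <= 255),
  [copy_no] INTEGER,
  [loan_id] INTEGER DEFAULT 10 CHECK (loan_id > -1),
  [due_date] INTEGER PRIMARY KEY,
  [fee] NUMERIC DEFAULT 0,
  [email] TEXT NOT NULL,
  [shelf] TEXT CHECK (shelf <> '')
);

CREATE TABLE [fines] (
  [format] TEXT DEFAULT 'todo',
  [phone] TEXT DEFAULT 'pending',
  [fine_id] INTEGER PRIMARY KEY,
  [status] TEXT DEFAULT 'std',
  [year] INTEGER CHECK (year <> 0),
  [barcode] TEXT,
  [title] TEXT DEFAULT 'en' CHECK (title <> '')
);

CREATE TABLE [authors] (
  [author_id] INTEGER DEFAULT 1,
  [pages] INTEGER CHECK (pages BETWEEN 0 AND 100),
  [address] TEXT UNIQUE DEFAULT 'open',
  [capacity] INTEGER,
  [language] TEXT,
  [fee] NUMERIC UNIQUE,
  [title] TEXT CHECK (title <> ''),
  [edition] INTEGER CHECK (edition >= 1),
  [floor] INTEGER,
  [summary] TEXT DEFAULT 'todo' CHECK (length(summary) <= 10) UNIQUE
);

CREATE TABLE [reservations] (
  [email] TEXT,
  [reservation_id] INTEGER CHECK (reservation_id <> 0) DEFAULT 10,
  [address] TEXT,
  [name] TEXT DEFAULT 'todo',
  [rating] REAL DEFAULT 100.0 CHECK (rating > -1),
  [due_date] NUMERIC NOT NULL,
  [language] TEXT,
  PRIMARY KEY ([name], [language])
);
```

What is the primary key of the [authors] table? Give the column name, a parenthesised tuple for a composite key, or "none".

No column is declared PRIMARY KEY inline, and there is no table-level PRIMARY KEY clause in authors.

none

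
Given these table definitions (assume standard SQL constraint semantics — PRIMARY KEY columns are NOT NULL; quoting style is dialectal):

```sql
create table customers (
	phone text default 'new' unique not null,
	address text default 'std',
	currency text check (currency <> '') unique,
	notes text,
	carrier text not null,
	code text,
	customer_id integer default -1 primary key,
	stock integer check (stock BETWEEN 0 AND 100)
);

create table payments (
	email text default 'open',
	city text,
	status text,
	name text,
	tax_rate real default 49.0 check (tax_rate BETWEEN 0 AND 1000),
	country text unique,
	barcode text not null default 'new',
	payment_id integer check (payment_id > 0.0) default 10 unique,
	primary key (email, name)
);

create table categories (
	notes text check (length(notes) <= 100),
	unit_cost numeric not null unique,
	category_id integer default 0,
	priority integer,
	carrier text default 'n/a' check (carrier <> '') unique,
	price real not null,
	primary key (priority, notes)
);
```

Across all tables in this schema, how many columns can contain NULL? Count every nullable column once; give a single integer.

customers: 5 nullable (address, currency, notes, code, stock — PK (customer_id) and explicit NOT NULL columns excluded).
payments: 5 nullable (city, status, tax_rate, country, payment_id — PK (email, name) and explicit NOT NULL columns excluded).
categories: 2 nullable (category_id, carrier — PK (priority, notes) and explicit NOT NULL columns excluded).
Total: 5 + 5 + 2 = 12.

12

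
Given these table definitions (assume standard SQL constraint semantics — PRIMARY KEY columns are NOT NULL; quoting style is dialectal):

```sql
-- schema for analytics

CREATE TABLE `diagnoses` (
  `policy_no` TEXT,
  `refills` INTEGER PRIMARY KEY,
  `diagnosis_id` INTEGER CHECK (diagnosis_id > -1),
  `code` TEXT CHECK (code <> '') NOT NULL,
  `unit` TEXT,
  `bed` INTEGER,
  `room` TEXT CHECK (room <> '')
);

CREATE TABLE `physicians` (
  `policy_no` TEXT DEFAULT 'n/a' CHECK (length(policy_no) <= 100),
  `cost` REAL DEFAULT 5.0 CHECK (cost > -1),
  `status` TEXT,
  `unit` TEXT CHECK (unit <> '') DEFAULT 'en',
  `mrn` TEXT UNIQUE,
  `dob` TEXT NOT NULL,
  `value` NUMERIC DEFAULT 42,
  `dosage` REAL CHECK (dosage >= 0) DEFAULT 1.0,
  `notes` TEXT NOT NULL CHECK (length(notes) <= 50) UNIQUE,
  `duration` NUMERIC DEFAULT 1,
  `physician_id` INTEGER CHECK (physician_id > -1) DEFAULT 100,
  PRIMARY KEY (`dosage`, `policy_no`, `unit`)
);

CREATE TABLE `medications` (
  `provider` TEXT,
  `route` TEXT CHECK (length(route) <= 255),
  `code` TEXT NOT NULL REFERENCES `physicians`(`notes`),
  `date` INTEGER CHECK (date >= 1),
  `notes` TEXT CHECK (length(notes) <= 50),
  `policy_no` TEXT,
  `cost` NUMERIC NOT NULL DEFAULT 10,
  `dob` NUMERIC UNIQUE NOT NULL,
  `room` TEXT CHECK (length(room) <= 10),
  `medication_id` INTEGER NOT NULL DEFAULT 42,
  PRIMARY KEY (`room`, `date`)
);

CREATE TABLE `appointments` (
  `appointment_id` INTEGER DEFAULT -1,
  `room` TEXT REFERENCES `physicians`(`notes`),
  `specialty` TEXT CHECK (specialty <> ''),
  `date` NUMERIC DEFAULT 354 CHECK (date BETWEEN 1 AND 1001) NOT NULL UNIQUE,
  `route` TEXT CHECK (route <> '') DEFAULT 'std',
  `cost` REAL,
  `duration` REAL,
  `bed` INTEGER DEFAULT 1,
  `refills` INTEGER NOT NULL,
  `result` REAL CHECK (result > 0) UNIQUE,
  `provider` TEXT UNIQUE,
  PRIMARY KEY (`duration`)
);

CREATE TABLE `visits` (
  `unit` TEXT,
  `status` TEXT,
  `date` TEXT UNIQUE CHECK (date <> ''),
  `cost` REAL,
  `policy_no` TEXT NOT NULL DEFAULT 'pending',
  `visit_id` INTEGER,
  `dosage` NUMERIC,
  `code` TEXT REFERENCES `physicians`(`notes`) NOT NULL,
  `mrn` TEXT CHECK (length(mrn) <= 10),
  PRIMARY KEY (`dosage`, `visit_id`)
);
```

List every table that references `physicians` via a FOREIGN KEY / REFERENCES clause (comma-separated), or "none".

medications, appointments, visits

- medications.code references physicians(notes).
- appointments.room references physicians(notes).
- visits.code references physicians(notes).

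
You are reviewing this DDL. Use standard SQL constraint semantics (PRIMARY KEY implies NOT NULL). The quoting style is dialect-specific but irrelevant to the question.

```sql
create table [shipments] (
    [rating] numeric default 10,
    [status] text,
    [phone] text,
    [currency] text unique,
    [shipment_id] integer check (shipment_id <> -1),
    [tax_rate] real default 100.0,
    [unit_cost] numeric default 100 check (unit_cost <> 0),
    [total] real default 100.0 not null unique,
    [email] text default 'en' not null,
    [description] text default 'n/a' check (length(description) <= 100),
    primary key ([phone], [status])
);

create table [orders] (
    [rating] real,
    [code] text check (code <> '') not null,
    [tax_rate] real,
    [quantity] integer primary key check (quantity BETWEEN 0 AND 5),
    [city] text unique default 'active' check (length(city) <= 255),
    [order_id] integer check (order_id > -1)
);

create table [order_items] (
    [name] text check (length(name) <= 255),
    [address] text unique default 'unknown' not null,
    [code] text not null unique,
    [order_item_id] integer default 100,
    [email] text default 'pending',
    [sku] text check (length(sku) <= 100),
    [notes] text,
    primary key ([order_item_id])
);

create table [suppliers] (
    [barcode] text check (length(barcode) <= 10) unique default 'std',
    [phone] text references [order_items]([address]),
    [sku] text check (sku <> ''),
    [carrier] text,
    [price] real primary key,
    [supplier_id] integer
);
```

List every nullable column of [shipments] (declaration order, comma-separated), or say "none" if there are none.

rating, currency, shipment_id, tax_rate, unit_cost, description

- rating: DEFAULT only fills an omitted column; an explicit NULL is still allowed → nullable.
- status: part of the PRIMARY KEY, which implies NOT NULL → not nullable.
- phone: part of the PRIMARY KEY, which implies NOT NULL → not nullable.
- currency: UNIQUE does not imply NOT NULL → nullable.
- shipment_id: CHECK does not forbid NULL (a CHECK constraint passes when its expression is NULL) → nullable.
- tax_rate: DEFAULT only fills an omitted column; an explicit NULL is still allowed → nullable.
- unit_cost: CHECK does not forbid NULL (a CHECK constraint passes when its expression is NULL) → nullable.
- total: declared NOT NULL → not nullable.
- email: declared NOT NULL → not nullable.
- description: CHECK does not forbid NULL (a CHECK constraint passes when its expression is NULL) → nullable.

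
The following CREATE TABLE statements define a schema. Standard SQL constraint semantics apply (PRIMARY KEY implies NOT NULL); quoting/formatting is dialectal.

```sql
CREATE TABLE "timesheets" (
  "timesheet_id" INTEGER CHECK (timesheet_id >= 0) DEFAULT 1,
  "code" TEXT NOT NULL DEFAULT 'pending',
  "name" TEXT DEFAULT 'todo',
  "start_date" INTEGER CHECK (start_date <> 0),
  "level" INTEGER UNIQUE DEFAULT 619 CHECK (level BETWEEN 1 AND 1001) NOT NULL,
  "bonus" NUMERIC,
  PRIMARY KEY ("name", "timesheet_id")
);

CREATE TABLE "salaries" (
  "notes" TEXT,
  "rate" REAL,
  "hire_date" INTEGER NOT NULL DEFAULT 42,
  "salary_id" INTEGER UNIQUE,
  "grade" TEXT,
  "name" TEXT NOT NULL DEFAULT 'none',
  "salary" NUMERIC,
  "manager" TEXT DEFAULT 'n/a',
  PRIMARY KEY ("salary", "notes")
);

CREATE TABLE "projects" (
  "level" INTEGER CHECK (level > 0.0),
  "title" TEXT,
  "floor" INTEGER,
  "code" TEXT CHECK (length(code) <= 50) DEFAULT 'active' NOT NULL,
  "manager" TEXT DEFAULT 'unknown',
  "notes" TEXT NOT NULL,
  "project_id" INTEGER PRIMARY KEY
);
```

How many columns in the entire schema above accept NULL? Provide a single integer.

10

timesheets: 2 nullable (start_date, bonus — PK (name, timesheet_id) and explicit NOT NULL columns excluded).
salaries: 4 nullable (rate, salary_id, grade, manager — PK (salary, notes) and explicit NOT NULL columns excluded).
projects: 4 nullable (level, title, floor, manager — PK (project_id) and explicit NOT NULL columns excluded).
Total: 2 + 4 + 4 = 10.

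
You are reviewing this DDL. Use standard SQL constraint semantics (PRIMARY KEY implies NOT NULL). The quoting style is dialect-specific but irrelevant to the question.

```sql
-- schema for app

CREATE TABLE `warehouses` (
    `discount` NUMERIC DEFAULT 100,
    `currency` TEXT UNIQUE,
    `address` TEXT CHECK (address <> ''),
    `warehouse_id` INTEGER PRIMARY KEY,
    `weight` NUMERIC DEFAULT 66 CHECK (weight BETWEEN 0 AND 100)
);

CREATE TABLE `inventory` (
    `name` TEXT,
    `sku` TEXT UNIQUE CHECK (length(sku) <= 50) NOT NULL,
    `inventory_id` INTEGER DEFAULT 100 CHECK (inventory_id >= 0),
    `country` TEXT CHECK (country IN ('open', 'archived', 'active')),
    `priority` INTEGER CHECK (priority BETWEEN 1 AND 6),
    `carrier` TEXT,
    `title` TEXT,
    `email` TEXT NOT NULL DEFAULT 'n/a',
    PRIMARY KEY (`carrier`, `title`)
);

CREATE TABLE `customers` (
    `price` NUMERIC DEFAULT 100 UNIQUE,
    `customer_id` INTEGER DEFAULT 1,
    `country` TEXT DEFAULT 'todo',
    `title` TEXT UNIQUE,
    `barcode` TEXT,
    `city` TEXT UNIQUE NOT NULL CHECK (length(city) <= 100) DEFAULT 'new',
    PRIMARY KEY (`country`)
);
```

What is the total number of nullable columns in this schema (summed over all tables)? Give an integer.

warehouses: 4 nullable (discount, currency, address, weight — PK (warehouse_id) and explicit NOT NULL columns excluded).
inventory: 4 nullable (name, inventory_id, country, priority — PK (carrier, title) and explicit NOT NULL columns excluded).
customers: 4 nullable (price, customer_id, title, barcode — PK (country) and explicit NOT NULL columns excluded).
Total: 4 + 4 + 4 = 12.

12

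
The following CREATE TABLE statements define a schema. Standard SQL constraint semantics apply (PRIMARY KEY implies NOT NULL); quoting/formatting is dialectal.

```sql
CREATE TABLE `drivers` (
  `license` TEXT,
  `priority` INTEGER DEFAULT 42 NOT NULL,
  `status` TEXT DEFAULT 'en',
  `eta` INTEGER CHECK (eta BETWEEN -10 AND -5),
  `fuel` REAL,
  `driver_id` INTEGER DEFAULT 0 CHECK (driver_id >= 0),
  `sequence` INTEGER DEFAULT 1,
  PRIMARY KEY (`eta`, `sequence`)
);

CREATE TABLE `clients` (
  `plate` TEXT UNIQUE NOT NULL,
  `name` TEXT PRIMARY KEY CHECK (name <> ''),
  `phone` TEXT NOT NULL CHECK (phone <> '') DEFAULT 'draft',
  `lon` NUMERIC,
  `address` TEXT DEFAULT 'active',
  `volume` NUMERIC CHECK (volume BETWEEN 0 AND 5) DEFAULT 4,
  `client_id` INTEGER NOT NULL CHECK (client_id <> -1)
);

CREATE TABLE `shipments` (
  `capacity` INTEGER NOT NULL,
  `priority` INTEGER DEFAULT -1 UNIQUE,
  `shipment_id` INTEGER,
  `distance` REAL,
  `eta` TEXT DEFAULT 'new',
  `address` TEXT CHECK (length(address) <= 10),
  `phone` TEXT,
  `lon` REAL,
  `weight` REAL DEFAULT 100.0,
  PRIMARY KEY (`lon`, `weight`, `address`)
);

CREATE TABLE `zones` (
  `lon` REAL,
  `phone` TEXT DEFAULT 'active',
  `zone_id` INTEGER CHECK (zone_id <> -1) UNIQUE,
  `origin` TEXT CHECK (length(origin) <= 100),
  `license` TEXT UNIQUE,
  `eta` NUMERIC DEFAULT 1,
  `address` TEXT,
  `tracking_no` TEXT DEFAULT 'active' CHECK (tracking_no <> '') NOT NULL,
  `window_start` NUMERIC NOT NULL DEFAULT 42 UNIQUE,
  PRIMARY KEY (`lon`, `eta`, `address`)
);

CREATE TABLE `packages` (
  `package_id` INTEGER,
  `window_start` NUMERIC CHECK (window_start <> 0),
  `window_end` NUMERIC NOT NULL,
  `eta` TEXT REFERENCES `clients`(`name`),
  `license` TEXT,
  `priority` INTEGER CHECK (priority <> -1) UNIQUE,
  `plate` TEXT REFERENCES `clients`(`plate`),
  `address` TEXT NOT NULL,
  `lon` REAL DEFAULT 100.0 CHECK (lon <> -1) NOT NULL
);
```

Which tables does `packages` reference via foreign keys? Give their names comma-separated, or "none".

- eta REFERENCES clients(name).
- plate REFERENCES clients(plate).

clients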